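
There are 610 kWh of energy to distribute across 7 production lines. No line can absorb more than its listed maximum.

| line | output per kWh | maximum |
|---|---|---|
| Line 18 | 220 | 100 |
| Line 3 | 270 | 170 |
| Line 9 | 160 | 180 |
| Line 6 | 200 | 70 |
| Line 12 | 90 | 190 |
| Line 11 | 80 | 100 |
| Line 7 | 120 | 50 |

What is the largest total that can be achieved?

120300

Highest output per kWh first: Line 3 270 > Line 18 220 > Line 6 200 > Line 9 160 > Line 7 120 > Line 12 90 > Line 11 80.
Give Line 3 170 to hit its cap of 170 — 440 left.
Line 18 takes 100 to reach its cap of 100 — 340 left.
Line 6 takes 70 to reach its cap of 70 — 270 left.
Line 9: +180 to 180 (cap) — 90 left.
Line 7: +50 to 50 (cap) — 40 left.
Line 12: +40 (room for 190) → 40. Pool exhausted.
Total = 220×100 + 270×170 + 160×180 + 200×70 + 90×40 + 120×50 = 120300.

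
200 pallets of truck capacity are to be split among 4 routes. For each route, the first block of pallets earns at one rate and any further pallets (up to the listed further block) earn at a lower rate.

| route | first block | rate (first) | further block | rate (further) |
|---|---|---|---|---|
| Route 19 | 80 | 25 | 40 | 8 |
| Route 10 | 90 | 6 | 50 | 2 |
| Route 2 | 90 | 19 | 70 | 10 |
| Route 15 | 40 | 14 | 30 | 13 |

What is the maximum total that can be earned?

4130

Order all 8 blocks by rate: Route 19/first 25 > Route 2/first 19 > Route 15/first 14 > Route 15/second 13 > Route 2/second 10 > Route 19/second 8 > Route 10/first 6 > Route 10/second 2.
Route 19 first at 25: fill all 80 ; 120 left.
Route 2 first at 19: fill all 90 ; 30 left.
Route 15 first at 14: only 30 left, fill 30.
Total = 25×80 + 19×90 + 14×30 = 4130.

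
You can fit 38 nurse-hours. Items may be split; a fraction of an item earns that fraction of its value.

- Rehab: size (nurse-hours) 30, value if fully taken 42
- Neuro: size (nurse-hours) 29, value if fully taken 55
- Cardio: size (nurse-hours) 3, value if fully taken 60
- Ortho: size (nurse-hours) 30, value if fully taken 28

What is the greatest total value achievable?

123.4

Rank by value-to-size ratio: Cardio 60/3≈20, Neuro 55/29≈1.9, Rehab 42/30≈1.4, Ortho 28/30≈0.933.
Take all of Cardio (3 nurse-hours, value 60) → 35 nurse-hours left.
All 29 nurse-hours of Neuro fit (value 55) → 6 remain.
6 nurse-hours left: a 6/30 share of Rehab gives 42×6/30 = 8.4.
Total value = 123.4.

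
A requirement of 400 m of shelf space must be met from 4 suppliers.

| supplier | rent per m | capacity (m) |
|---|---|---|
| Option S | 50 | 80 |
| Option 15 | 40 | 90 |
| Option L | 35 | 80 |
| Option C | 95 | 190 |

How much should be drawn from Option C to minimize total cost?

Use suppliers in increasing cost order.
Option L (35): use full 80 ; 320 m to go.
Take 90 from Option 15 at 40 ; need 230 more.
Take 80 from Option S at 50 ; need 150 more.
Option C at 95: take 150 of its 190 ; requirement met.

150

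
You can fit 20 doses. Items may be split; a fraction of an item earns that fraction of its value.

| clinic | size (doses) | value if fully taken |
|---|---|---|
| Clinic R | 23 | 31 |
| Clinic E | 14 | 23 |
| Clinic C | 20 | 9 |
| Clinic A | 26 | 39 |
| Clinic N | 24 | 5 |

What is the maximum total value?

Sort by value density: Clinic E 23/14≈1.64, Clinic A 39/26≈1.5, Clinic R 31/23≈1.35, Clinic C 9/20≈0.45, Clinic N 5/24≈0.208.
All 14 doses of Clinic E fit (value 23) — 6 remain.
6 doses left: a 6/26 share of Clinic A gives 39×6/26 = 9.
Total value = 32.

32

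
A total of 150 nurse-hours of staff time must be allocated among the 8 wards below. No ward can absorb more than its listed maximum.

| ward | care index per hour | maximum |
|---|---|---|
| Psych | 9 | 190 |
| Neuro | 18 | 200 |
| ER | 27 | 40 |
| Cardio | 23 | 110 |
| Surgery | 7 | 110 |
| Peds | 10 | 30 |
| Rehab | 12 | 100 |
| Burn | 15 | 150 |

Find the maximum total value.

3610

Order the wards by care index per hour: ER 27 > Cardio 23 > Neuro 18 > Burn 15 > Rehab 12 > Peds 10 > Psych 9 > Surgery 7.
ER takes 40 to reach its cap of 40 — 110 left.
Give Cardio 110 to hit its cap of 110 — 0 left.
Total = 27×40 + 23×110 = 3610.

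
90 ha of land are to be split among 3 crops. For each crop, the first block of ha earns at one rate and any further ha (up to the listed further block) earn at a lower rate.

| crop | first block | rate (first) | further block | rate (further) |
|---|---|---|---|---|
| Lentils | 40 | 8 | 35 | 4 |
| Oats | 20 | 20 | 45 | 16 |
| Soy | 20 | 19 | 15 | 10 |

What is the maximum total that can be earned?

Treat each block as its own option and order by rate: Oats/first 20 > Soy/first 19 > Oats/second 16 > Soy/second 10 > Lentils/first 8 > Lentils/second 4.
Oats/first (20): +20 ; 70 left.
Soy/first (19): +20 ; 50 left.
Oats/second (16): +45 ; 5 left.
5 remain; put them into Soy second at 10.
Total = 20×20 + 19×20 + 16×45 + 10×5 = 1550.

1550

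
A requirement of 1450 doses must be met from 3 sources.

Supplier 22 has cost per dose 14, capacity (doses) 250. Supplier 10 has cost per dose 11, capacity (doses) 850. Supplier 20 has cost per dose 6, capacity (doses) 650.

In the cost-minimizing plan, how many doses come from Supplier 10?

800

Use sources in increasing cost order.
Supplier 20 at 6: take all 650 doses — 800 still needed.
Supplier 10 (11): take the remaining 800 — done.
Supplier 22: unused.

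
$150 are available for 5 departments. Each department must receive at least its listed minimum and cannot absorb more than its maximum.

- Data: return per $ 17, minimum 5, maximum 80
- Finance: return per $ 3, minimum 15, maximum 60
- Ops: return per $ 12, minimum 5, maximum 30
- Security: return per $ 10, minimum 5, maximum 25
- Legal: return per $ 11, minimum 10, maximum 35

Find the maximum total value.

2035

Meeting every minimum uses 5+15+5+5+10 = 40 $, leaving 110.
Rank by return per $: Data 17 > Ops 12 > Legal 11 > Security 10 > Finance 3.
Data: +75 to 80 (cap) — 35 left.
Ops: +25 to 30 (cap) — 10 left.
Legal has room for 25 more but only 10 remain, so it gets 20.
Total = 17×80 + 3×15 + 12×30 + 10×5 + 11×20 = 2035.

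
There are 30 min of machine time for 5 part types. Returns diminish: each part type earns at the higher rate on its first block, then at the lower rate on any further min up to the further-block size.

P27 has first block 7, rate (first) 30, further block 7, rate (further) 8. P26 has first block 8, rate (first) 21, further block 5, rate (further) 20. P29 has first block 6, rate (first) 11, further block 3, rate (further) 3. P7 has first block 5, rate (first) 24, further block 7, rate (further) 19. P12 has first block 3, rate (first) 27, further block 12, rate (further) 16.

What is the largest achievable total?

717

Treat each block as its own option and order by rate: P27/first 30 > P12/first 27 > P7/first 24 > P26/first 21 > P26/second 20 > P7/second 19 > P12/second 16 > P29/first 11 > P27/second 8 > P29/second 3.
P27 first at 30: fill all 7 ; 23 left.
P12 first at 27: fill all 3 ; 20 left.
Fill P7 first block (5 at 24) ; 15 left.
P26/first (21): +8 ; 7 left.
P26/second (20): +5 ; 2 left.
P7 second at 19: only 2 left, fill 2.
Total = 30×7 + 27×3 + 24×5 + 21×8 + 20×5 + 19×2 = 717.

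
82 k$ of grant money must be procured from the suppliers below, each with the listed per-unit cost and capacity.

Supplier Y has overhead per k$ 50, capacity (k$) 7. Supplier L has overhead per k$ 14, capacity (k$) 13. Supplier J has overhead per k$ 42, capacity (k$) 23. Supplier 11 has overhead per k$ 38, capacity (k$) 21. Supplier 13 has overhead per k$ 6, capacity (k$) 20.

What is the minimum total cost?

2316

Cheapest first:
Supplier 13 (6): use full 20 → 62 k$ to go.
Take 13 from Supplier L at 14 → need 49 more.
Supplier 11 at 38: take all 21 k$ → 28 still needed.
Supplier J (42): use full 23 → 5 k$ to go.
Supplier Y (50): take the remaining 5 → done.
Cost = 20×6 + 13×14 + 21×38 + 23×42 + 5×50 = 2316.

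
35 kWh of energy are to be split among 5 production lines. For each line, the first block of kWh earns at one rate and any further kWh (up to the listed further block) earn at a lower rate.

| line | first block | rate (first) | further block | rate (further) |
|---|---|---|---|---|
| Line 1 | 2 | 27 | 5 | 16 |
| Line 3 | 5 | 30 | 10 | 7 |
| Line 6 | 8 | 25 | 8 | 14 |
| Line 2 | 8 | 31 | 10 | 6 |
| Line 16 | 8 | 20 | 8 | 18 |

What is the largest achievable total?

884

Treat each block as its own option and order by rate: Line 2/first 31 > Line 3/first 30 > Line 1/first 27 > Line 6/first 25 > Line 16/first 20 > Line 16/second 18 > Line 1/second 16 > Line 6/second 14 > Line 3/second 7 > Line 2/second 6.
Fill Line 2 first block (8 at 31) → 27 left.
Line 3/first (30): +5 → 22 left.
Line 1/first (27): +2 → 20 left.
Line 6/first (25): +8 → 12 left.
Line 16 first at 20: fill all 8 → 4 left.
Line 16 second at 18: only 4 left, fill 4.
Total = 31×8 + 30×5 + 27×2 + 25×8 + 20×8 + 18×4 = 884.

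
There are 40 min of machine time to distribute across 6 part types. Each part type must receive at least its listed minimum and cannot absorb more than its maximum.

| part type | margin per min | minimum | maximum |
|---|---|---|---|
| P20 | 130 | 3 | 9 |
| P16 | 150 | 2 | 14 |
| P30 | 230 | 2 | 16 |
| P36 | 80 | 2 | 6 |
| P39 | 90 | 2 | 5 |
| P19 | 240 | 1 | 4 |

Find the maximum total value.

Meeting every minimum uses 3+2+2+2+2+1 = 12 min, leaving 28.
Highest margin per min first: P19 240 > P30 230 > P16 150 > P20 130 > P39 90 > P36 80.
P19: +3 to 4 (cap) — 25 left.
P30: +14 to 16 (cap) — 11 left.
Only 11 left; P16 takes them to reach 13.
Total = 130×3 + 150×13 + 230×16 + 80×2 + 90×2 + 240×4 = 7320.

7320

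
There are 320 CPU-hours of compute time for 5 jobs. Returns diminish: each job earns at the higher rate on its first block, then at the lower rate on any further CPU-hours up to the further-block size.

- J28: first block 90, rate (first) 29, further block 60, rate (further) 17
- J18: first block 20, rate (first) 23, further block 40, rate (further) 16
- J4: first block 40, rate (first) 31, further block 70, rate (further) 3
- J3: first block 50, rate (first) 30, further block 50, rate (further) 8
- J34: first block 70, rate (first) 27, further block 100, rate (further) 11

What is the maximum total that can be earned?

Treat each block as its own option and order by rate: J4/first 31 > J3/first 30 > J28/first 29 > J34/first 27 > J18/first 23 > J28/second 17 > J18/second 16 > J34/second 11 > J3/second 8 > J4/second 3.
J4 first at 31: fill all 40 → 280 left.
J3 first at 30: fill all 50 → 230 left.
Fill J28 first block (90 at 29) → 140 left.
J34 first at 27: fill all 70 → 70 left.
J18 first at 23: fill all 20 → 50 left.
J28 second at 17: only 50 left, fill 50.
Total = 31×40 + 30×50 + 29×90 + 27×70 + 23×20 + 17×50 = 8550.

8550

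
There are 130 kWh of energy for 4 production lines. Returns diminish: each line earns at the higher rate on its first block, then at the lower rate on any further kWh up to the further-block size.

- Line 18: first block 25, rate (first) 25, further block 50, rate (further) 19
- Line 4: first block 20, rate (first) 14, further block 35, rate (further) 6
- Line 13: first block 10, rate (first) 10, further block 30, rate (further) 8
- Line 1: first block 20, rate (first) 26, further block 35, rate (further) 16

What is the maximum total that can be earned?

2655

Rank every tier by rate: Line 1/first 26 > Line 18/first 25 > Line 18/second 19 > Line 1/second 16 > Line 4/first 14 > Line 13/first 10 > Line 13/second 8 > Line 4/second 6.
Line 1/first (26): +20 — 110 left.
Line 18 first at 25: fill all 25 — 85 left.
Line 18 second at 19: fill all 50 — 35 left.
Line 1/second (16): +35 — 0 left.
Total = 26×20 + 25×25 + 19×50 + 16×35 = 2655.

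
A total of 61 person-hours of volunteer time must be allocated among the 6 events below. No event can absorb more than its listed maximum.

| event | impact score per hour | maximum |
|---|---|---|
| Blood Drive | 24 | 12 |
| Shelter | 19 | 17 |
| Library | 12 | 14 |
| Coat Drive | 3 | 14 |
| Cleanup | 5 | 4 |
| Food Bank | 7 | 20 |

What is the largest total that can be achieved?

905

Order the events by impact score per hour: Blood Drive 24 > Shelter 19 > Library 12 > Food Bank 7 > Cleanup 5 > Coat Drive 3.
Blood Drive takes 12 to reach its cap of 12 ; 49 left.
Give Shelter 17 to hit its cap of 17 ; 32 left.
Library takes 14 to reach its cap of 14 ; 18 left.
Food Bank: +18 (room for 20) → 18. Pool exhausted.
Total = 24×12 + 19×17 + 12×14 + 7×18 = 905.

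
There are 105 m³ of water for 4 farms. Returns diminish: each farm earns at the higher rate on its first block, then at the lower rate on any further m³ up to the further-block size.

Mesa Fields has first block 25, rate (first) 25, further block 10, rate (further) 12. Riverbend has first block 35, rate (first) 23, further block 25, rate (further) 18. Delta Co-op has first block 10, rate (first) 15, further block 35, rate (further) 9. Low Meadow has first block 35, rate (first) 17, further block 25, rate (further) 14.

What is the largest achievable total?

2220

Rank every tier by rate: Mesa Fields/first 25 > Riverbend/first 23 > Riverbend/second 18 > Low Meadow/first 17 > Delta Co-op/first 15 > Low Meadow/second 14 > Mesa Fields/second 12 > Delta Co-op/second 9.
Mesa Fields first at 25: fill all 25 — 80 left.
Riverbend first at 23: fill all 35 — 45 left.
Riverbend/second (18): +25 — 20 left.
20 remain; put them into Low Meadow first at 17.
Total = 25×25 + 23×35 + 18×25 + 17×20 = 2220.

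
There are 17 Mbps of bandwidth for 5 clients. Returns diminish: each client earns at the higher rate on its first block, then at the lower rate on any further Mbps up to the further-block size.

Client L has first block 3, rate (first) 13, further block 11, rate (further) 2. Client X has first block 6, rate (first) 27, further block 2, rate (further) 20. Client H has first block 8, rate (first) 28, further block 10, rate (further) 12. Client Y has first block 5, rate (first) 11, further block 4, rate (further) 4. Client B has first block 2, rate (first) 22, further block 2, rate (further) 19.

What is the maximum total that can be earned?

Treat each block as its own option and order by rate: Client H/T1 28 > Client X/T1 27 > Client B/T1 22 > Client X/T2 20 > Client B/T2 19 > Client L/T1 13 > Client H/T2 12 > Client Y/T1 11 > Client Y/T2 4 > Client L/T2 2.
Client H/T1 (28): +8 — 9 left.
Fill Client X T1 block (6 at 27) — 3 left.
Client B/T1 (22): +2 — 1 left.
Client X T2 at 20: only 1 left, fill 1.
Total = 28×8 + 27×6 + 22×2 + 20×1 = 450.

450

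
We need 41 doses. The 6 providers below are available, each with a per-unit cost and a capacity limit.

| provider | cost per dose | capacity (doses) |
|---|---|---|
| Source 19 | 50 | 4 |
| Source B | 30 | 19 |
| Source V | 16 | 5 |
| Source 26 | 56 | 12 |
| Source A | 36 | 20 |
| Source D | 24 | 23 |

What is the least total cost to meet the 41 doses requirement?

Cheapest first:
Take 5 from Source V at 16 — need 36 more.
Source D at 24: take all 23 doses — 13 still needed.
Source B (30): take the remaining 13 — done.
Source A, Source 19, Source 26: unused.
Cost = 5×16 + 23×24 + 13×30 = 1022.

1022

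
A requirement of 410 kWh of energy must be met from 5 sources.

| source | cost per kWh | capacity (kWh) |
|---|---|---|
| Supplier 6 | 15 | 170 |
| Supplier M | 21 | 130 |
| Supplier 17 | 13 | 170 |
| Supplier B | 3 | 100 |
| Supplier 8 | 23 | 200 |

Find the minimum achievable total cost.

4610

Use sources in increasing cost order.
Supplier B (3): use full 100 ; 310 kWh to go.
Take 170 from Supplier 17 at 13 ; need 140 more.
Supplier 6 at 15: take 140 of its 170 ; requirement met.
Supplier M, Supplier 8: unused.
Cost = 100×3 + 170×13 + 140×15 = 4610.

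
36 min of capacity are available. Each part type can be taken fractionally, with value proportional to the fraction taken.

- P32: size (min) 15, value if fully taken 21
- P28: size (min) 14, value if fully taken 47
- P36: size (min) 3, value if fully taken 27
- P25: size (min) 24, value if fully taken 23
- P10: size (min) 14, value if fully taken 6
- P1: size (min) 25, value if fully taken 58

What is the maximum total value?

Best value per unit of size first: P36 27/3≈9, P28 47/14≈3.36, P1 58/25≈2.32, P32 21/15≈1.4, P25 23/24≈0.958, P10 6/14≈0.429.
All 3 min of P36 fit (value 27) — 33 remain.
All 14 min of P28 fit (value 47) — 19 remain.
Fill the last 19 min with part of P1: 19/25 of it earns 44.08.
Total value = 118.08.

118.08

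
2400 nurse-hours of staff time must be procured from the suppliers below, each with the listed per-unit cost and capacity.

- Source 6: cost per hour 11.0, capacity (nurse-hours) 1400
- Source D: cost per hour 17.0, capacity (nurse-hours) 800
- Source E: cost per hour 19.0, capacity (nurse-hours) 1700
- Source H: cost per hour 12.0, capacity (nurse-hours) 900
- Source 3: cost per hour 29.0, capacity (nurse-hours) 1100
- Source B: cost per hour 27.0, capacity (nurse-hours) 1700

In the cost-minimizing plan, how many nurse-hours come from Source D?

Cheapest first:
Source 6 at 11.0: take all 1400 nurse-hours — 1000 still needed.
Source H (12.0): use full 900 — 100 nurse-hours to go.
Take 100 from Source D at 17.0 to finish.
Source E, Source B, Source 3: unused.

100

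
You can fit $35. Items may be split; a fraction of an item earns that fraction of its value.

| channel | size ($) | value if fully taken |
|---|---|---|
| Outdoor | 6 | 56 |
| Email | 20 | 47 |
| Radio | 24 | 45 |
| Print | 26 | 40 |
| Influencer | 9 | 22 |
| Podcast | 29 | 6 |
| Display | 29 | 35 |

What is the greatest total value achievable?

Rank by value-to-size ratio: Outdoor 56/6≈9.33, Influencer 22/9≈2.44, Email 47/20≈2.35, Radio 45/24≈1.88, Print 40/26≈1.54, Display 35/29≈1.21, Podcast 6/29≈0.207.
Take all of Outdoor (6 $, value 56) ; 29 $ left.
Take all of Influencer (9 $, value 22) ; 20 $ left.
Take all of Email (20 $, value 47) ; 0 $ left.
Total value = 125.

125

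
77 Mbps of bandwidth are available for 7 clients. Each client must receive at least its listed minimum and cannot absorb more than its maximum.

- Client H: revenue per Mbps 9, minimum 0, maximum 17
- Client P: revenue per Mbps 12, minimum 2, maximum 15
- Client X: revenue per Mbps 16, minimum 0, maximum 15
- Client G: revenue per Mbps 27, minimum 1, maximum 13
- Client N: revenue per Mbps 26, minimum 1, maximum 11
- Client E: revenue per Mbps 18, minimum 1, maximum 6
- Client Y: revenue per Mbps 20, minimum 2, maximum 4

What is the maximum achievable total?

1362

Meeting every minimum uses 0+2+0+1+1+1+2 = 7 Mbps, leaving 70.
Highest revenue per Mbps first: Client G 27 > Client N 26 > Client Y 20 > Client E 18 > Client X 16 > Client P 12 > Client H 9.
Give Client G 12 more to hit its cap of 13 → 58 left.
Give Client N 10 more to hit its cap of 11 → 48 left.
Client Y: +2 to 4 (cap) → 46 left.
Give Client E 5 more to hit its cap of 6 → 41 left.
Client X takes 15 more to reach its cap of 15 → 26 left.
Client P: +13 to 15 (cap) → 13 left.
Client H: +13 (room for 17) → 13. Pool exhausted.
Total = 9×13 + 12×15 + 16×15 + 27×13 + 26×11 + 18×6 + 20×4 = 1362.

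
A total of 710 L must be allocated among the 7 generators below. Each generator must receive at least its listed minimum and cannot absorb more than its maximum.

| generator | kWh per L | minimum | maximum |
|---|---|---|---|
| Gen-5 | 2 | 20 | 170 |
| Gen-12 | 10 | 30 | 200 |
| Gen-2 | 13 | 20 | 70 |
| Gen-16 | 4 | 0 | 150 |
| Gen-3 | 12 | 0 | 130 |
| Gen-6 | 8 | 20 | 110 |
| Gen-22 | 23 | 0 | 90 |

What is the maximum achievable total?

Meeting every minimum uses 20+30+20+0+0+20+0 = 90 L, leaving 620.
Order the generators by kWh per L: Gen-22 23 > Gen-2 13 > Gen-3 12 > Gen-12 10 > Gen-6 8 > Gen-16 4 > Gen-5 2.
Give Gen-22 90 more to hit its cap of 90 ; 530 left.
Give Gen-2 50 more to hit its cap of 70 ; 480 left.
Gen-3 takes 130 more to reach its cap of 130 ; 350 left.
Gen-12: +170 to 200 (cap) ; 180 left.
Give Gen-6 90 more to hit its cap of 110 ; 90 left.
Gen-16: +90 (room for 150) → 90. Pool exhausted.
Total = 2×20 + 10×200 + 13×70 + 4×90 + 12×130 + 8×110 + 23×90 = 7820.

7820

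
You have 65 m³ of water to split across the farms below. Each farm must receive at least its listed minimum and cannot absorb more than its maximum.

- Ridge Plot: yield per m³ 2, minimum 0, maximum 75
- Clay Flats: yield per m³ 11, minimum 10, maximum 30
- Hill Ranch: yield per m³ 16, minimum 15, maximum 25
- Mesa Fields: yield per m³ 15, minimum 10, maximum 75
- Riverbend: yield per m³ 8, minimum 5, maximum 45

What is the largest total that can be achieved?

Meeting every minimum uses 0+10+15+10+5 = 40 m³, leaving 25.
Order the farms by yield per m³: Hill Ranch 16 > Mesa Fields 15 > Clay Flats 11 > Riverbend 8 > Ridge Plot 2.
Give Hill Ranch 10 more to hit its cap of 25 ; 15 left.
Mesa Fields: +15 (room for 65) → 25. Pool exhausted.
Total = 11×10 + 16×25 + 15×25 + 8×5 = 925.

925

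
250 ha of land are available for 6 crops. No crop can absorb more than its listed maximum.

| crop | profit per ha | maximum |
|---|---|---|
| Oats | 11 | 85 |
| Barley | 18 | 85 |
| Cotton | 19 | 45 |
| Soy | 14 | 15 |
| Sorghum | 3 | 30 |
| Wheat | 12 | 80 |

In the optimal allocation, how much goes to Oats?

25

Order the crops by profit per ha: Cotton 19 > Barley 18 > Soy 14 > Wheat 12 > Oats 11 > Sorghum 3.
Give Cotton 45 to hit its cap of 45 — 205 left.
Barley takes 85 to reach its cap of 85 — 120 left.
Give Soy 15 to hit its cap of 15 — 105 left.
Wheat: +80 to 80 (cap) — 25 left.
Only 25 left; Oats takes them to reach 25.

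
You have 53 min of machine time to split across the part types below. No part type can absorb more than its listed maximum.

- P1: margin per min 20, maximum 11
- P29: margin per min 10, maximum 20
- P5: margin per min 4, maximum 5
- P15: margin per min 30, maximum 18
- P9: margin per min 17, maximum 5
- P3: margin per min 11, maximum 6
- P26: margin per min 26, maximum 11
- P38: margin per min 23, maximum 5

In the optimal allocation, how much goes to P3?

3

Order the part types by margin per min: P15 30 > P26 26 > P38 23 > P1 20 > P9 17 > P3 11 > P29 10 > P5 4.
Give P15 18 to hit its cap of 18 → 35 left.
P26: +11 to 11 (cap) → 24 left.
Give P38 5 to hit its cap of 5 → 19 left.
P1: +11 to 11 (cap) → 8 left.
P9 takes 5 to reach its cap of 5 → 3 left.
P3 has room for 6 but only 3 remain, so it gets 3.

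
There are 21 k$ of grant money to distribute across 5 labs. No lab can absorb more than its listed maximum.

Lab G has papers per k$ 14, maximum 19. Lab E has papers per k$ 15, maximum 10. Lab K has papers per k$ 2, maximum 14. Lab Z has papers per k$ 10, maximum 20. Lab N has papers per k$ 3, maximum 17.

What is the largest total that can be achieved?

Order the labs by papers per k$: Lab E 15 > Lab G 14 > Lab Z 10 > Lab N 3 > Lab K 2.
Lab E: +10 to 10 (cap) → 11 left.
Only 11 left; Lab G takes them to reach 11.
Total = 14×11 + 15×10 = 304.

304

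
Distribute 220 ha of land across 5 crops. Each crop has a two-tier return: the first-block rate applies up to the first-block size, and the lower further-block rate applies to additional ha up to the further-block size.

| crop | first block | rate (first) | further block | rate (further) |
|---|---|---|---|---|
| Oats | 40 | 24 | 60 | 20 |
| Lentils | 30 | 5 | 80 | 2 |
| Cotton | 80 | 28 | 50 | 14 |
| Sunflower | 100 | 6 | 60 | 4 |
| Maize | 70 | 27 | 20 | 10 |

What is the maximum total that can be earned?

Rank every tier by rate: Cotton/tier1 28 > Maize/tier1 27 > Oats/tier1 24 > Oats/tier2 20 > Cotton/tier2 14 > Maize/tier2 10 > Sunflower/tier1 6 > Lentils/tier1 5 > Sunflower/tier2 4 > Lentils/tier2 2.
Cotton/tier1 (28): +80 — 140 left.
Maize/tier1 (27): +70 — 70 left.
Fill Oats tier1 block (40 at 24) — 30 left.
30 remain; put them into Oats tier2 at 20.
Total = 28×80 + 27×70 + 24×40 + 20×30 = 5690.

5690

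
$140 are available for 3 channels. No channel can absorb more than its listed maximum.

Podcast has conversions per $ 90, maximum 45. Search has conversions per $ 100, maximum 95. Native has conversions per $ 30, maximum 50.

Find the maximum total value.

Rank by conversions per $: Search 100 > Podcast 90 > Native 30.
Give Search 95 to hit its cap of 95 ; 45 left.
Give Podcast 45 to hit its cap of 45 ; 0 left.
Total = 90×45 + 100×95 = 13550.

13550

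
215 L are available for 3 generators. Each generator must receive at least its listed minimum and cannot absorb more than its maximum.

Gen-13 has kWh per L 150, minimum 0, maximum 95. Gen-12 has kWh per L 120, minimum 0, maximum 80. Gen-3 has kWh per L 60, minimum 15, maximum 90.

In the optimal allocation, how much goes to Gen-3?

Meeting every minimum uses 0+0+15 = 15 L, leaving 200.
Highest kWh per L first: Gen-13 150 > Gen-12 120 > Gen-3 60.
Give Gen-13 95 more to hit its cap of 95 ; 105 left.
Gen-12 takes 80 more to reach its cap of 80 ; 25 left.
Gen-3 has room for 75 more but only 25 remain, so it gets 40.

40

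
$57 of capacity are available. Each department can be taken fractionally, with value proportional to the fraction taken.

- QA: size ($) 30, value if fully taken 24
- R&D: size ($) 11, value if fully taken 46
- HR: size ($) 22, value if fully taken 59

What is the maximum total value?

124.2

Rank by value-to-size ratio: R&D 46/11≈4.18, HR 59/22≈2.68, QA 24/30≈0.8.
Take all of R&D (11 $, value 46) → 46 $ left.
All 22 $ of HR fit (value 59) → 24 remain.
Fill the last 24 $ with part of QA: 24/30 of it earns 19.2.
Total value = 124.2.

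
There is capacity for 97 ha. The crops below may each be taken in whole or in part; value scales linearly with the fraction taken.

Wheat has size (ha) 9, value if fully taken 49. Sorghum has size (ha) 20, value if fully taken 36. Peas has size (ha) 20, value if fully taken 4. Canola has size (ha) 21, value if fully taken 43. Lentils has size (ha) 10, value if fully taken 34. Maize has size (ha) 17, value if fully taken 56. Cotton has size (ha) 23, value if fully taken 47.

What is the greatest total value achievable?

259.6

Sort by value density: Wheat 49/9≈5.44, Lentils 34/10≈3.4, Maize 56/17≈3.29, Canola 43/21≈2.05, Cotton 47/23≈2.04, Sorghum 36/20≈1.8, Peas 4/20≈0.2.
Wheat: take in full, 9 ha for value 49 → 88 left.
All 10 ha of Lentils fit (value 34) → 78 remain.
Maize: take in full, 17 ha for value 56 → 61 left.
All 21 ha of Canola fit (value 43) → 40 remain.
Take all of Cotton (23 ha, value 47) → 17 ha left.
Only 17 ha remain; take 17/20 of Sorghum for value 36×17/20 = 30.6.
Total value = 259.6.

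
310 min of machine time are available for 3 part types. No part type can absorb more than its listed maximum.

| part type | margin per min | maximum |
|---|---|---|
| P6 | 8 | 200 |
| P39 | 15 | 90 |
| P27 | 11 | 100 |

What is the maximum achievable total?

3410

Order the part types by margin per min: P39 15 > P27 11 > P6 8.
Give P39 90 to hit its cap of 90 — 220 left.
Give P27 100 to hit its cap of 100 — 120 left.
P6 has room for 200 but only 120 remain, so it gets 120.
Total = 8×120 + 15×90 + 11×100 = 3410.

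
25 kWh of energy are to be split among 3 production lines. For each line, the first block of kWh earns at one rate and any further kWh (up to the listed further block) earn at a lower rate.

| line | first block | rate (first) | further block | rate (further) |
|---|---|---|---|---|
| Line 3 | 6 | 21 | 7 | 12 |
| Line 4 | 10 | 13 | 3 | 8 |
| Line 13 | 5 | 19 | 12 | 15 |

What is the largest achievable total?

Treat each block as its own option and order by rate: Line 3/first 21 > Line 13/first 19 > Line 13/second 15 > Line 4/first 13 > Line 3/second 12 > Line 4/second 8.
Fill Line 3 first block (6 at 21) — 19 left.
Fill Line 13 first block (5 at 19) — 14 left.
Fill Line 13 second block (12 at 15) — 2 left.
Line 4 first at 13: only 2 left, fill 2.
Total = 21×6 + 19×5 + 15×12 + 13×2 = 427.

427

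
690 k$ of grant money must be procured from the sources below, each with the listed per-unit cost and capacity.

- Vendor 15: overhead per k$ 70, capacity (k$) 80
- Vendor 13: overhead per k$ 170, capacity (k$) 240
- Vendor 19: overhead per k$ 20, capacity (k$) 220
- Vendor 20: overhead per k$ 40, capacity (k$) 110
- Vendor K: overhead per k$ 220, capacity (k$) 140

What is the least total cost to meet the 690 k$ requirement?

64000

Fill from the cheapest source first.
Vendor 19 (20): use full 220 — 470 k$ to go.
Take 110 from Vendor 20 at 40 — need 360 more.
Vendor 15 at 70: take all 80 k$ — 280 still needed.
Take 240 from Vendor 13 at 170 — need 40 more.
Take 40 from Vendor K at 220 to finish.
Cost = 220×20 + 110×40 + 80×70 + 240×170 + 40×220 = 64000.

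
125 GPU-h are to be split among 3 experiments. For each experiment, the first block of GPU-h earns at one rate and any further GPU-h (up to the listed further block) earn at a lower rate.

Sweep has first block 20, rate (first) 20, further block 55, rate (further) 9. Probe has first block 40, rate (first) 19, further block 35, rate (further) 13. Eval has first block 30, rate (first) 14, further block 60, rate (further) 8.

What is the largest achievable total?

2035

Rank every tier by rate: Sweep/first 20 > Probe/first 19 > Eval/first 14 > Probe/second 13 > Sweep/second 9 > Eval/second 8.
Sweep first at 20: fill all 20 ; 105 left.
Probe/first (19): +40 ; 65 left.
Eval first at 14: fill all 30 ; 35 left.
Probe/second (13): +35 ; 0 left.
Total = 20×20 + 19×40 + 14×30 + 13×35 = 2035.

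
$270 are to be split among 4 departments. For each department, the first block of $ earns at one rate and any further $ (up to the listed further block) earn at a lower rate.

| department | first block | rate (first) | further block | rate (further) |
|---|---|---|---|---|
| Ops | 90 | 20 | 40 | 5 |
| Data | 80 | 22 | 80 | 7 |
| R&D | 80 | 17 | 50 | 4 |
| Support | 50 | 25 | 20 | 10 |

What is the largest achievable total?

5660

Order all 8 blocks by rate: Support/T1 25 > Data/T1 22 > Ops/T1 20 > R&D/T1 17 > Support/T2 10 > Data/T2 7 > Ops/T2 5 > R&D/T2 4.
Support T1 at 25: fill all 50 — 220 left.
Fill Data T1 block (80 at 22) — 140 left.
Fill Ops T1 block (90 at 20) — 50 left.
R&D T1 at 17: only 50 left, fill 50.
Total = 25×50 + 22×80 + 20×90 + 17×50 = 5660.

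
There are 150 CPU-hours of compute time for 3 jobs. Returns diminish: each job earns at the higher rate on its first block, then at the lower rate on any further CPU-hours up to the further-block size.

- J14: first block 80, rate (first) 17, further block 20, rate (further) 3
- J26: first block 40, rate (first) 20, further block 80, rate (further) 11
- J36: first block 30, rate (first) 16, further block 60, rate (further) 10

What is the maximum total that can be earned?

Treat each block as its own option and order by rate: J26/T1 20 > J14/T1 17 > J36/T1 16 > J26/T2 11 > J36/T2 10 > J14/T2 3.
Fill J26 T1 block (40 at 20) — 110 left.
J14 T1 at 17: fill all 80 — 30 left.
J36 T1 at 16: fill all 30 — 0 left.
Total = 20×40 + 17×80 + 16×30 = 2640.

2640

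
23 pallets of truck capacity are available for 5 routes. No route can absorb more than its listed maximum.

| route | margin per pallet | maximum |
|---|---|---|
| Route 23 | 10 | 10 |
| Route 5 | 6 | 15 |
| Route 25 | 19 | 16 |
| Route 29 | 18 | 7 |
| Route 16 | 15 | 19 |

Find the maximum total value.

430

Rank by margin per pallet: Route 25 19 > Route 29 18 > Route 16 15 > Route 23 10 > Route 5 6.
Route 25 takes 16 to reach its cap of 16 — 7 left.
Route 29: +7 to 7 (cap) — 0 left.
Total = 19×16 + 18×7 = 430.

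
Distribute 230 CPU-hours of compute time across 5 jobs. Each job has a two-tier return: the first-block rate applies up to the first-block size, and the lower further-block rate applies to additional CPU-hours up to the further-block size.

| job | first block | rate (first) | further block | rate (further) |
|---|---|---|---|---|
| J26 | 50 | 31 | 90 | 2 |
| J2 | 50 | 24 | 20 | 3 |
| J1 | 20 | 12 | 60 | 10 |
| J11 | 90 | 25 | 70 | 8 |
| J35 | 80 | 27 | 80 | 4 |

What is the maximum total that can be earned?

6200

Order all 10 blocks by rate: J26/tier1 31 > J35/tier1 27 > J11/tier1 25 > J2/tier1 24 > J1/tier1 12 > J1/tier2 10 > J11/tier2 8 > J35/tier2 4 > J2/tier2 3 > J26/tier2 2.
J26/tier1 (31): +50 ; 180 left.
J35/tier1 (27): +80 ; 100 left.
J11 tier1 at 25: fill all 90 ; 10 left.
J2 tier1 at 24: only 10 left, fill 10.
Total = 31×50 + 27×80 + 25×90 + 24×10 = 6200.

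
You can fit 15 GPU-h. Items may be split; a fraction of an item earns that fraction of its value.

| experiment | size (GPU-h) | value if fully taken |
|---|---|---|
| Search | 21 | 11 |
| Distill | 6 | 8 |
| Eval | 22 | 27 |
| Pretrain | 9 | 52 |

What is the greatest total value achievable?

60

Sort by value density: Pretrain 52/9≈5.78, Distill 8/6≈1.33, Eval 27/22≈1.23, Search 11/21≈0.524.
Pretrain: take in full, 9 GPU-h for value 52 ; 6 left.
Take all of Distill (6 GPU-h, value 8) ; 0 GPU-h left.
Total value = 60.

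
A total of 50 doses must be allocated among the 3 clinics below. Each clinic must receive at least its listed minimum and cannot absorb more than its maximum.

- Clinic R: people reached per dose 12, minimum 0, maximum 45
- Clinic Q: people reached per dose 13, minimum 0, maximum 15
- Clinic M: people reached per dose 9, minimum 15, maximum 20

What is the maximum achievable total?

Meeting every minimum uses 0+0+15 = 15 doses, leaving 35.
Order the clinics by people reached per dose: Clinic Q 13 > Clinic R 12 > Clinic M 9.
Clinic Q takes 15 more to reach its cap of 15 — 20 left.
Only 20 left; Clinic R takes them to reach 20.
Total = 12×20 + 13×15 + 9×15 = 570.

570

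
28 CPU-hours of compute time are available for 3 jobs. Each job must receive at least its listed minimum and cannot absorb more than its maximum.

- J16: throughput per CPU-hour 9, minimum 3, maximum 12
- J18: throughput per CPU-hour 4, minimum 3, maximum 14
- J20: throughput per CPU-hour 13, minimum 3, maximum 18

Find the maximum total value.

309

Meeting every minimum uses 3+3+3 = 9 CPU-hours, leaving 19.
Rank by throughput per CPU-hour: J20 13 > J16 9 > J18 4.
J20: +15 to 18 (cap) → 4 left.
J16 has room for 9 more but only 4 remain, so it gets 7.
Total = 9×7 + 4×3 + 13×18 = 309.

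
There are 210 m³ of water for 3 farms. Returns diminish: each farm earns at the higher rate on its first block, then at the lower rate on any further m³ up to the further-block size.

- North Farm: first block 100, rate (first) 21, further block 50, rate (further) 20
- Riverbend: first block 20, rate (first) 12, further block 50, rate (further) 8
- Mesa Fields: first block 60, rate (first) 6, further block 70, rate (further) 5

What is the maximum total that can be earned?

Rank every tier by rate: North Farm/first 21 > North Farm/second 20 > Riverbend/first 12 > Riverbend/second 8 > Mesa Fields/first 6 > Mesa Fields/second 5.
Fill North Farm first block (100 at 21) — 110 left.
Fill North Farm second block (50 at 20) — 60 left.
Riverbend first at 12: fill all 20 — 40 left.
Riverbend/second: +40 of 50 at 8; pool empty.
Total = 21×100 + 20×50 + 12×20 + 8×40 = 3660.

3660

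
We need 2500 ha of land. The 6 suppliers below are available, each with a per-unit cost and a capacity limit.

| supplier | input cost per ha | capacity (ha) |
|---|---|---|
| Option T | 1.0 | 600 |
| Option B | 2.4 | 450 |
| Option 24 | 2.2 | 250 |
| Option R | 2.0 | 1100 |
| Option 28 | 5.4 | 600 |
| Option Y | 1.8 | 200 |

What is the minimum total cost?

4550

Use suppliers in increasing cost order.
Option T at 1.0: take all 600 ha — 1900 still needed.
Option Y at 1.8: take all 200 ha — 1700 still needed.
Option R (2.0): use full 1100 — 600 ha to go.
Option 24 (2.2): use full 250 — 350 ha to go.
Option B (2.4): take the remaining 350 — done.
Option 28: unused.
Cost = 600×1.0 + 200×1.8 + 1100×2.0 + 250×2.2 + 350×2.4 = 4550.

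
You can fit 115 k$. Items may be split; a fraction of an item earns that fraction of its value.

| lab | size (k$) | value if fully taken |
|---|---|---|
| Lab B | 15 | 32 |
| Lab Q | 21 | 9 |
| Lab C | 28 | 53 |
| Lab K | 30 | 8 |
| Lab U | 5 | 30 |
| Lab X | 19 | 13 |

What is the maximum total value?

Best value per unit of size first: Lab U 30/5≈6, Lab B 32/15≈2.13, Lab C 53/28≈1.89, Lab X 13/19≈0.684, Lab Q 9/21≈0.429, Lab K 8/30≈0.267.
Lab U: take in full, 5 k$ for value 30 → 110 left.
Lab B: take in full, 15 k$ for value 32 → 95 left.
Lab C: take in full, 28 k$ for value 53 → 67 left.
Take all of Lab X (19 k$, value 13) → 48 k$ left.
Lab Q: take in full, 21 k$ for value 9 → 27 left.
27 k$ left: a 27/30 share of Lab K gives 8×27/30 = 7.2.
Total value = 144.2.

144.2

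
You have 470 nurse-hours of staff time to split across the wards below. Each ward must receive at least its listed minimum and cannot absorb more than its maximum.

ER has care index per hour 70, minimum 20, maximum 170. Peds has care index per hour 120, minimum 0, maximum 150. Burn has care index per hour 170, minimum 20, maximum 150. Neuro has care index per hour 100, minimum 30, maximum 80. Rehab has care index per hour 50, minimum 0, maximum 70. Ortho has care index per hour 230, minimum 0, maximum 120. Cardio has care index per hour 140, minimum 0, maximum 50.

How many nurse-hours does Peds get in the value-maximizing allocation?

100

Meeting every minimum uses 20+0+20+30+0+0+0 = 70 nurse-hours, leaving 400.
Highest care index per hour first: Ortho 230 > Burn 170 > Cardio 140 > Peds 120 > Neuro 100 > ER 70 > Rehab 50.
Ortho takes 120 more to reach its cap of 120 ; 280 left.
Burn: +130 to 150 (cap) ; 150 left.
Give Cardio 50 more to hit its cap of 50 ; 100 left.
Only 100 left; Peds takes them to reach 100.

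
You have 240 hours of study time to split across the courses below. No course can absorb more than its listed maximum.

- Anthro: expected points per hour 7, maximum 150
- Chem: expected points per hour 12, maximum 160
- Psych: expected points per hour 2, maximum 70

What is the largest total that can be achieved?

2480

Order the courses by expected points per hour: Chem 12 > Anthro 7 > Psych 2.
Give Chem 160 to hit its cap of 160 → 80 left.
Anthro has room for 150 but only 80 remain, so it gets 80.
Total = 7×80 + 12×160 = 2480.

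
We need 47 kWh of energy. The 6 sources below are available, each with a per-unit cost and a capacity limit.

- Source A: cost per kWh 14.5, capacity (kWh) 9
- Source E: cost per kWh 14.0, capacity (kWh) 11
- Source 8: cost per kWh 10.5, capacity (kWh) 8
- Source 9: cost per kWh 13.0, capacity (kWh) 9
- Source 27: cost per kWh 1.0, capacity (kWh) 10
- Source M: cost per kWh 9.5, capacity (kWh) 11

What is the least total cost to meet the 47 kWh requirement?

Use sources in increasing cost order.
Take 10 from Source 27 at 1.0 — need 37 more.
Take 11 from Source M at 9.5 — need 26 more.
Source 8 (10.5): use full 8 — 18 kWh to go.
Source 9 at 13.0: take all 9 kWh — 9 still needed.
Source E (14.0): take the remaining 9 — done.
Source A: unused.
Cost = 10×1.0 + 11×9.5 + 8×10.5 + 9×13.0 + 9×14.0 = 441.5.

441.5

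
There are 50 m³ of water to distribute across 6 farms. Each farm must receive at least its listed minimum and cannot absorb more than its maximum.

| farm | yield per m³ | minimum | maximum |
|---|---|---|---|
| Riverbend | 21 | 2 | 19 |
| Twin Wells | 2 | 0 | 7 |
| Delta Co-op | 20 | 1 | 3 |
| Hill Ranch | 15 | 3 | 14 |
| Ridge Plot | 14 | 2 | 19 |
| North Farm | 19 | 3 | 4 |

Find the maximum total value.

885

Meeting every minimum uses 2+0+1+3+2+3 = 11 m³, leaving 39.
Rank by yield per m³: Riverbend 21 > Delta Co-op 20 > North Farm 19 > Hill Ranch 15 > Ridge Plot 14 > Twin Wells 2.
Give Riverbend 17 more to hit its cap of 19 → 22 left.
Give Delta Co-op 2 more to hit its cap of 3 → 20 left.
North Farm: +1 to 4 (cap) → 19 left.
Hill Ranch takes 11 more to reach its cap of 14 → 8 left.
Only 8 left; Ridge Plot takes them to reach 10.
Total = 21×19 + 20×3 + 15×14 + 14×10 + 19×4 = 885.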